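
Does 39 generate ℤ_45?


g generates ℤ_n iff gcd(g, n) = 1
gcd(39, 45) = 3
Since gcd = 3 ≠ 1, ⟨39⟩ has order 15 < 45, so 39 is not a generator.

No, 39 does not generate ℤ_45


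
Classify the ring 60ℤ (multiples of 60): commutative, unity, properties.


60ℤ is a commutative ring under +,× but has no multiplicative identity (1 ∉ 60ℤ); it has no zero divisors, but without unity it is not an integral domain
Commutative: Yes
Integral domain: No
Has unity: No

60ℤ (multiples of 60): Commutative=Yes, Unity=No


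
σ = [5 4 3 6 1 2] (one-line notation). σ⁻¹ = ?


To find σ⁻¹, swap domain and range:
σ(1) = 5 → σ⁻¹(5) = 1
σ(2) = 4 → σ⁻¹(4) = 2
σ(3) = 3 → σ⁻¹(3) = 3
σ(4) = 6 → σ⁻¹(6) = 4
σ(5) = 1 → σ⁻¹(1) = 5
σ(6) = 2 → σ⁻¹(2) = 6

σ⁻¹ = [5 6 3 2 1 4]


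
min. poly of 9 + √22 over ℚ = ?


Let α = 9 + √22. Then α - 9 = √22, so (α - 9)² = 22, giving α² - 18α + 59 = 0. Degree 2 and α ∉ ℚ, so this is the minimal polynomial.

Minimal polynomial: x² - 18x + 59


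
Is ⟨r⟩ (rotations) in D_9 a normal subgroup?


H = ⟨r⟩ (rotations) in D_9
The rotation subgroup ⟨r⟩ has index 2 in D_9, so it is normal

Yes, normal subgroup


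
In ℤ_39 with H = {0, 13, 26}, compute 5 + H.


5 + H = {5 + h (mod 39) : h ∈ H}
5+0=5, 5+13=18, 5+26=31

5 + H = {5, 18, 31}


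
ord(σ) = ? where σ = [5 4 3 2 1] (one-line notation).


Cycle decomposition: (1 5) (2 4)
Cycle lengths: 2, 2
Order = lcm(2, 2) = 2

ord(σ) = 2


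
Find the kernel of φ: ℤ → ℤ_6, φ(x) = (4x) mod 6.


Kernel = preimage of identity
ker(φ) = {x ∈ ℤ : 4x ≡ 0 (mod 6)}. gcd(4,6) = 2, so 4x ≡ 0 (mod 6) ⟺ x ≡ 0 (mod 6/2 = 3). Hence ker(φ) = 3ℤ

ker(φ) = 3ℤ


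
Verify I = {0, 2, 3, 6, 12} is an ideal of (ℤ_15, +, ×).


Check ideal conditions for I = {0, 2, 3, 6, 12} in ℤ_15:
(1) I is an additive subgroup? No
(2) For r ∈ ℤ_15 and a ∈ I: r·a ∈ I? No  [counterexample: r=2, a=2, r·a mod 15 = 4 ∉ I]

No, I is not an ideal of ℤ_15


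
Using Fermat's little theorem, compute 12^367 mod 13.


Fermat's little theorem: if p is prime and gcd(a,p)=1, then a^(p-1) ≡ 1 (mod p)
p = 13 is prime, gcd(12,13) = 1
Reduce exponent: 367 mod 12 = 7
So 12^367 ≡ 12^7 (mod 13)
12^7 mod 13 = 12

12^367 ≡ 12 (mod 13)


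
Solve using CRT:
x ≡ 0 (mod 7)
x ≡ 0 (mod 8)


m₁ = 7, m₂ = 8, gcd = 1, so CRT applies. M = m₁·m₂ = 56
Let M₁ = M/m₁ = 8, M₂ = M/m₂ = 7
Find y₁ ≡ M₁⁻¹ (mod m₁): 8⁻¹ ≡ 1 (mod 7)
Find y₂ ≡ M₂⁻¹ (mod m₂): 7⁻¹ ≡ 7 (mod 8)
x = a₁·M₁·y₁ + a₂·M₂·y₂ = 0·8·1 + 0·7·7 = 0
Reduce mod 56: x ≡ 0
Check: 0 mod 7 = 0 ✓, 0 mod 8 = 0 ✓

x ≡ 0 (mod 56)


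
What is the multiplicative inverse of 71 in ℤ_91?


Use the extended Euclidean algorithm to write 1 = 71·s + 91·t; then s mod 91 is the inverse.
Euclidean algorithm:
  71 = 0·91 + 71
  91 = 1·71 + 20
  71 = 3·20 + 11
  20 = 1·11 + 9
  11 = 1·9 + 2
  9 = 4·2 + 1
  2 = 2·1 + 0
gcd(71,91) = 1
Back-substitution gives: 71·(-41) + 91·(32) = 1
So 71⁻¹ ≡ -41 ≡ 50 (mod 91)
Check: 71 × 50 = 3550 ≡ 1 (mod 91) ✓

71⁻¹ ≡ 50 (mod 91)


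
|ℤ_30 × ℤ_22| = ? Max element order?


|ℤ_30 × ℤ_22| = 30 × 22 = 660
Max element order = lcm(30,22) = 330
Cyclic? No (gcd=2)

|ℤ_30×ℤ_22| = 660, max element order = 330


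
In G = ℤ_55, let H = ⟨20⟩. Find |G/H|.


|⟨20⟩| = n / gcd(20, 55) = 55 / 5 = 11
H is normal (ℤ_55 is abelian).
|G/H| = |G| / |H| = 55 / 11 = 5

|G/H| = 5


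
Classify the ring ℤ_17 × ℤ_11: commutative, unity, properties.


Direct product ring; commutative with unity (1,1); but (1,0)·(0,1) = (0,0) gives zero divisors, so not an integral domain
Commutative: Yes
Integral domain: No
Has unity: Yes

ℤ_17 × ℤ_11: Commutative=Yes, Unity=Yes


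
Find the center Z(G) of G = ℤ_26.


Z(G) = {g ∈ G | gx = xg for all x ∈ G}
ℤ_26 is abelian, so Z(G) = G

Z(ℤ_26) = ℤ_26


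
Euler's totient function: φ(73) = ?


Factor n: 73 = 73
φ(n) = n · ∏(1 - 1/p) over distinct primes p | n
φ(73) = 73 · (1 - 1/73) = 72

φ(73) = 72


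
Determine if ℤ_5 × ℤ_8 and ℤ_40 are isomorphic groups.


Comparing ℤ_5 × ℤ_8 and ℤ_40:
gcd(5,8) = 1, so ℤ_5 × ℤ_8 ≅ ℤ_40 (CRT)

Yes, ℤ_5 × ℤ_8 ≅ ℤ_40


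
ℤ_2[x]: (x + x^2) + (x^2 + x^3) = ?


Add coefficients mod 2:
x^0: 0 + 0 = 0 (mod 2)
x^1: 1 + 0 = 1 (mod 2)
x^2: 1 + 1 = 0 (mod 2)
x^3: 0 + 1 = 1 (mod 2)
Result: x + x^3

f + g = x + x^3


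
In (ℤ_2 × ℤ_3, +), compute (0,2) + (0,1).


Operation: componentwise addition mod (2, 3)
(0,2) + (0,1) = ((a₁+b₁) mod 2, (a₂+b₂) mod 3) with a = (0,2), b = (0,1)

(0,2) + (0,1) = (0,0)


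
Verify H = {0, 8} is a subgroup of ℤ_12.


Subgroup test for H = {0, 8} in (ℤ_12, +):
(1) 0 ∈ H? Yes
(2) Closure: for all a,b ∈ H, (a+b) mod 12 ∈ H? No  [counterexample: 8 + 8 = 4 ∉ H]
(3) Inverses: for all a ∈ H, -a mod 12 ∈ H? No

No, H is not a subgroup of ℤ_12


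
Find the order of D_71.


|D_n| = 2n (n rotations and n reflections)
|D_71| = 2×71 = 142

|D_71| = 142


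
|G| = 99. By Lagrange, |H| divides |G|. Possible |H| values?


Lagrange's theorem: |H| divides |G|
|G| = 99
Divisors of 99: 1, 3, 9, 11, 33, 99

Possible subgroup orders: {1, 3, 9, 11, 33, 99}


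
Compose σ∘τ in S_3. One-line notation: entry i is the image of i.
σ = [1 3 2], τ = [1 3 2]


σ∘τ: apply τ first, then σ
1 →τ 1 →σ 1
2 →τ 3 →σ 2
3 →τ 2 →σ 3

σ∘τ = [1 2 3]


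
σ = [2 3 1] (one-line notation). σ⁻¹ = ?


To find σ⁻¹, swap domain and range:
σ(1) = 2 → σ⁻¹(2) = 1
σ(2) = 3 → σ⁻¹(3) = 2
σ(3) = 1 → σ⁻¹(1) = 3

σ⁻¹ = [3 1 2]


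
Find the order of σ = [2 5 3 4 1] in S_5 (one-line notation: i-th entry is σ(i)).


Cycle decomposition: (1 2 5)
Cycle lengths: 3
Order = lcm(3) = 3

ord(σ) = 3


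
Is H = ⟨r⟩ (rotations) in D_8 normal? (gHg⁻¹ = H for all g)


H = ⟨r⟩ (rotations) in D_8
The rotation subgroup ⟨r⟩ has index 2 in D_8, so it is normal

Yes, normal subgroup


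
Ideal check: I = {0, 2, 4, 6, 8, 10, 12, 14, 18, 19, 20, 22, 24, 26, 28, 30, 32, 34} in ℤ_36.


Check ideal conditions for I = {0, 2, 4, 6, 8, 10, 12, 14, 18, 19, 20, 22, 24, 26, 28, 30, 32, 34} in ℤ_36:
(1) I is an additive subgroup? No
(2) For r ∈ ℤ_36 and a ∈ I: r·a ∈ I? No  [counterexample: r=2, a=8, r·a mod 36 = 16 ∉ I]

No, I is not an ideal of ℤ_36


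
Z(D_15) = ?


Z(G) = {g ∈ G | gx = xg for all x ∈ G}
For odd n, Z(D_n) = {e}: no nontrivial rotation commutes with all reflections

Z(D_15) = {e}


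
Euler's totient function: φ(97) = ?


Factor n: 97 = 97
φ(n) = n · ∏(1 - 1/p) over distinct primes p | n
φ(97) = 97 · (1 - 1/97) = 96

φ(97) = 96


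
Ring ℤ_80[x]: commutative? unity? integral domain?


ℤ_80 has zero divisors (2·40 ≡ 0), and these lift to constant zero divisors in ℤ_80[x]; so not an integral domain
Commutative: Yes
Integral domain: No
Has unity: Yes

ℤ_80[x]: Commutative=Yes, Unity=Yes


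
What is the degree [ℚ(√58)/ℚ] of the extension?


√58 has minimal polynomial x² - 58 (irreducible over ℚ since 58 is squarefree)

[ℚ(√58)/ℚ] = 2


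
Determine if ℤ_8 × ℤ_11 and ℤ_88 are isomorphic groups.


Comparing ℤ_8 × ℤ_11 and ℤ_88:
gcd(8,11) = 1, so ℤ_8 × ℤ_11 ≅ ℤ_88 (CRT)

Yes, ℤ_8 × ℤ_11 ≅ ℤ_88


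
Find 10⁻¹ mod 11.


Use the extended Euclidean algorithm to write 1 = 10·s + 11·t; then s mod 11 is the inverse.
Euclidean algorithm:
  10 = 0·11 + 10
  11 = 1·10 + 1
  10 = 10·1 + 0
gcd(10,11) = 1
Back-substitution gives: 10·(-1) + 11·(1) = 1
So 10⁻¹ ≡ -1 ≡ 10 (mod 11)
Check: 10 × 10 = 100 ≡ 1 (mod 11) ✓

10⁻¹ ≡ 10 (mod 11)


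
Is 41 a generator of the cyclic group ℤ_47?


g generates ℤ_n iff gcd(g, n) = 1
gcd(41, 47) = 1
Since gcd = 1, 41 is a generator.

Yes, 41 generates ℤ_47


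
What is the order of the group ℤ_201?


ℤ_n has n elements.

|ℤ_201| = 201


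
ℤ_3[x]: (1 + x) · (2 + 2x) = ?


Expand and collect like terms; reduce coefficients mod 3:
x^0: 1·2 = 2 ≡ 2 (mod 3)
x^1: 1·2 + 1·2 = 4 ≡ 1 (mod 3)
x^2: 1·2 = 2 ≡ 2 (mod 3)
Result: 2 + x + 2x^2

f · g = 2 + x + 2x^2


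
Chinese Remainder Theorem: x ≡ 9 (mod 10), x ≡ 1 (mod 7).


m₁ = 10, m₂ = 7, gcd = 1, so CRT applies. M = m₁·m₂ = 70
Let M₁ = M/m₁ = 7, M₂ = M/m₂ = 10
Find y₁ ≡ M₁⁻¹ (mod m₁): 7⁻¹ ≡ 3 (mod 10)
Find y₂ ≡ M₂⁻¹ (mod m₂): 10⁻¹ ≡ 5 (mod 7)
x = a₁·M₁·y₁ + a₂·M₂·y₂ = 9·7·3 + 1·10·5 = 239
Reduce mod 70: x ≡ 29
Check: 29 mod 10 = 9 ✓, 29 mod 7 = 1 ✓

x ≡ 29 (mod 70)


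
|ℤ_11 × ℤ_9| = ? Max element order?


|ℤ_11 × ℤ_9| = 11 × 9 = 99
Max element order = lcm(11,9) = 99
Cyclic? Yes (gcd=1)

|ℤ_11×ℤ_9| = 99, max element order = 99


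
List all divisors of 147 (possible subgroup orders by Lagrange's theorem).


Lagrange's theorem: |H| divides |G|
|G| = 147
Divisors of 147: 1, 3, 7, 21, 49, 147

Possible subgroup orders: {1, 3, 7, 21, 49, 147}


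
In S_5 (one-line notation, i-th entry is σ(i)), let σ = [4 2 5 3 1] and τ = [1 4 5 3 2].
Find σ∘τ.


σ∘τ: apply τ first, then σ
1 →τ 1 →σ 4
2 →τ 4 →σ 3
3 →τ 5 →σ 1
4 →τ 3 →σ 5
5 →τ 2 →σ 2

σ∘τ = [4 3 1 5 2]


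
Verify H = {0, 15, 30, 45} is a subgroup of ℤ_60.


Subgroup test for H = {0, 15, 30, 45} in (ℤ_60, +):
(1) 0 ∈ H? Yes
(2) Closure: for all a,b ∈ H, (a+b) mod 60 ∈ H? Yes
(3) Inverses: for all a ∈ H, -a mod 60 ∈ H? Yes

Yes, H is a subgroup of ℤ_60


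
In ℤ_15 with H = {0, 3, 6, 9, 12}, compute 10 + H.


10 + H = {10 + h (mod 15) : h ∈ H}
10+0=10, 10+3=13, 10+6=1, 10+9=4, 10+12=7
10 + H = {1, 4, 7, 10, 13} = 1 + H

10 + H = {1, 4, 7, 10, 13}


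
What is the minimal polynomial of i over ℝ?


i satisfies x² + 1 = 0, irreducible over ℝ

Minimal polynomial: x² + 1


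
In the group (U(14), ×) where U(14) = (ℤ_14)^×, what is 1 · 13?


Operation: multiplication mod 14
1 · 13 = (a × b) mod 14 with a = 1, b = 13

1 · 13 = 13


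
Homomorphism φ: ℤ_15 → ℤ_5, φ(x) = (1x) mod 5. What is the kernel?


Kernel = preimage of identity
ker(φ) = {x ∈ ℤ_15 : 1x ≡ 0 (mod 5)}. Since 5 | 15, φ is well-defined. The kernel is the cyclic subgroup ⟨5⟩ of ℤ_15 (order 3), i.e. {0, 5, 10}

ker(φ) = {0, 5, 10}


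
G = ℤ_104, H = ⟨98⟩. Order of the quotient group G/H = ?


|⟨98⟩| = n / gcd(98, 104) = 104 / 2 = 52
H is normal (ℤ_104 is abelian).
|G/H| = |G| / |H| = 104 / 52 = 2

|G/H| = 2


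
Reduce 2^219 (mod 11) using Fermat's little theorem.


Fermat's little theorem: if p is prime and gcd(a,p)=1, then a^(p-1) ≡ 1 (mod p)
p = 11 is prime, gcd(2,11) = 1
Reduce exponent: 219 mod 10 = 9
So 2^219 ≡ 2^9 (mod 11)
2^9 mod 11 = 6

2^219 ≡ 6 (mod 11)


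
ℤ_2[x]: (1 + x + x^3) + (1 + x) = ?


Add coefficients mod 2:
x^0: 1 + 1 = 0 (mod 2)
x^1: 1 + 1 = 0 (mod 2)
x^2: 0 + 0 = 0 (mod 2)
x^3: 1 + 0 = 1 (mod 2)
Result: x^3

f + g = x^3


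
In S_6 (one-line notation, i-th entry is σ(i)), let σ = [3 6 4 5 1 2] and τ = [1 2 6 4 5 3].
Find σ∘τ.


σ∘τ: apply τ first, then σ
1 →τ 1 →σ 3
2 →τ 2 →σ 6
3 →τ 6 →σ 2
4 →τ 4 →σ 5
5 →τ 5 →σ 1
6 →τ 3 →σ 4

σ∘τ = [3 6 2 5 1 4]


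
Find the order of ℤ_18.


ℤ_n has n elements.

|ℤ_18| = 18


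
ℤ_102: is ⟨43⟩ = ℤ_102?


g generates ℤ_n iff gcd(g, n) = 1
gcd(43, 102) = 1
Since gcd = 1, 43 is a generator.

Yes, 43 generates ℤ_102


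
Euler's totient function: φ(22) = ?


φ(n) = count of k ∈ {1,...,n} with gcd(k,n)=1
Coprimes to 22: {1, 3, 5, 7, 9, 13, 15, 17, 19, 21}
Count: 10

φ(22) = 10


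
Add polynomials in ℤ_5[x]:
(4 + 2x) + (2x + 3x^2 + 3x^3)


Add coefficients mod 5:
x^0: 4 + 0 = 4 (mod 5)
x^1: 2 + 2 = 4 (mod 5)
x^2: 0 + 3 = 3 (mod 5)
x^3: 0 + 3 = 3 (mod 5)
Result: 4 + 4x + 3x^2 + 3x^3

f + g = 4 + 4x + 3x^2 + 3x^3


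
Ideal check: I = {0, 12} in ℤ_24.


Check ideal conditions for I = {0, 12} in ℤ_24:
(1) I is an additive subgroup? Yes
(2) For r ∈ ℤ_24 and a ∈ I: r·a ∈ I? Yes

Yes, I is an ideal of ℤ_24


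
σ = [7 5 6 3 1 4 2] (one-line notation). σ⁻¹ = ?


To find σ⁻¹, swap domain and range:
σ(1) = 7 → σ⁻¹(7) = 1
σ(2) = 5 → σ⁻¹(5) = 2
σ(3) = 6 → σ⁻¹(6) = 3
σ(4) = 3 → σ⁻¹(3) = 4
σ(5) = 1 → σ⁻¹(1) = 5
σ(6) = 4 → σ⁻¹(4) = 6
σ(7) = 2 → σ⁻¹(2) = 7

σ⁻¹ = [5 7 4 6 2 3 1]


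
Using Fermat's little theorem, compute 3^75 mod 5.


Fermat's little theorem: if p is prime and gcd(a,p)=1, then a^(p-1) ≡ 1 (mod p)
p = 5 is prime, gcd(3,5) = 1
Reduce exponent: 75 mod 4 = 3
So 3^75 ≡ 3^3 (mod 5)
3^3 mod 5 = 2

3^75 ≡ 2 (mod 5)


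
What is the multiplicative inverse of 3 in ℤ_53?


Use the extended Euclidean algorithm to write 1 = 3·s + 53·t; then s mod 53 is the inverse.
Euclidean algorithm:
  3 = 0·53 + 3
  53 = 17·3 + 2
  3 = 1·2 + 1
  2 = 2·1 + 0
gcd(3,53) = 1
Back-substitution gives: 3·(18) + 53·(-1) = 1
So 3⁻¹ ≡ 18 ≡ 18 (mod 53)
Check: 3 × 18 = 54 ≡ 1 (mod 53) ✓

3⁻¹ ≡ 18 (mod 53)


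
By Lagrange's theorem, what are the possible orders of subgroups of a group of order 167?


Lagrange's theorem: |H| divides |G|
|G| = 167
Divisors of 167: 1, 167

Possible subgroup orders: {1, 167}


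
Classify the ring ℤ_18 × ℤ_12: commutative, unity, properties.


Direct product ring; commutative with unity (1,1); but (1,0)·(0,1) = (0,0) gives zero divisors, so not an integral domain
Commutative: Yes
Integral domain: No
Has unity: Yes

ℤ_18 × ℤ_12: Commutative=Yes, Unity=Yes


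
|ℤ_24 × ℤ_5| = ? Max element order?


|ℤ_24 × ℤ_5| = 24 × 5 = 120
Max element order = lcm(24,5) = 120
Cyclic? Yes (gcd=1)

|ℤ_24×ℤ_5| = 120, max element order = 120


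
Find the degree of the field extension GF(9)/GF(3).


GF(9) = GF(3^2), so the extension degree is 2

[GF(9)/GF(3)] = 2


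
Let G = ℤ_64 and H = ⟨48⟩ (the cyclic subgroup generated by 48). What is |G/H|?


|⟨48⟩| = n / gcd(48, 64) = 64 / 16 = 4
H is normal (ℤ_64 is abelian).
|G/H| = |G| / |H| = 64 / 4 = 16

|G/H| = 16


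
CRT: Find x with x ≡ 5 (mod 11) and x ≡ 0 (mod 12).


m₁ = 11, m₂ = 12, gcd = 1, so CRT applies. M = m₁·m₂ = 132
Let M₁ = M/m₁ = 12, M₂ = M/m₂ = 11
Find y₁ ≡ M₁⁻¹ (mod m₁): 12⁻¹ ≡ 1 (mod 11)
Find y₂ ≡ M₂⁻¹ (mod m₂): 11⁻¹ ≡ 11 (mod 12)
x = a₁·M₁·y₁ + a₂·M₂·y₂ = 5·12·1 + 0·11·11 = 60
Reduce mod 132: x ≡ 60
Check: 60 mod 11 = 5 ✓, 60 mod 12 = 0 ✓

x ≡ 60 (mod 132)


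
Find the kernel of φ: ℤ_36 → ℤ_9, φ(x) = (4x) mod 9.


Kernel = preimage of identity
ker(φ) = {x ∈ ℤ_36 : 4x ≡ 0 (mod 9)}. Since 9 | 36, φ is well-defined. The kernel is the cyclic subgroup ⟨9⟩ of ℤ_36 (order 4), i.e. {0, 9, 18, 27}

ker(φ) = {0, 9, 18, 27}


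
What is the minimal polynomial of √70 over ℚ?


√70 satisfies x² - 70 = 0, irreducible over ℚ since 70 is squarefree

Minimal polynomial: x² - 70


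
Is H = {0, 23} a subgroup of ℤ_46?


Subgroup test for H = {0, 23} in (ℤ_46, +):
(1) 0 ∈ H? Yes
(2) Closure: for all a,b ∈ H, (a+b) mod 46 ∈ H? Yes
(3) Inverses: for all a ∈ H, -a mod 46 ∈ H? Yes

Yes, H is a subgroup of ℤ_46


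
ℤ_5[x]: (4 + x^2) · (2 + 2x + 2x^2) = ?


Expand and collect like terms; reduce coefficients mod 5:
x^0: 4·2 = 8 ≡ 3 (mod 5)
x^1: 4·2 + 0·2 = 8 ≡ 3 (mod 5)
x^2: 4·2 + 0·2 + 1·2 = 10 ≡ 0 (mod 5)
x^3: 0·2 + 1·2 = 2 ≡ 2 (mod 5)
x^4: 1·2 = 2 ≡ 2 (mod 5)
Result: 3 + 3x + 2x^3 + 2x^4

f · g = 3 + 3x + 2x^3 + 2x^4


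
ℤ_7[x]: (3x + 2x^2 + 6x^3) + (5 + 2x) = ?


Add coefficients mod 7:
x^0: 0 + 5 = 5 (mod 7)
x^1: 3 + 2 = 5 (mod 7)
x^2: 2 + 0 = 2 (mod 7)
x^3: 6 + 0 = 6 (mod 7)
Result: 5 + 5x + 2x^2 + 6x^3

f + g = 5 + 5x + 2x^2 + 6x^3


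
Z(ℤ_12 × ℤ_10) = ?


Z(G) = {g ∈ G | gx = xg for all x ∈ G}
Direct product of abelian groups is abelian, so Z(G) = G

Z(ℤ_12 × ℤ_10) = ℤ_12 × ℤ_10


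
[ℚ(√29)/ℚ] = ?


√29 has minimal polynomial x² - 29 (irreducible over ℚ since 29 is squarefree)

[ℚ(√29)/ℚ] = 2


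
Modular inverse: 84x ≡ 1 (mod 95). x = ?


Use the extended Euclidean algorithm to write 1 = 84·s + 95·t; then s mod 95 is the inverse.
Euclidean algorithm:
  84 = 0·95 + 84
  95 = 1·84 + 11
  84 = 7·11 + 7
  11 = 1·7 + 4
  7 = 1·4 + 3
  4 = 1·3 + 1
  3 = 3·1 + 0
gcd(84,95) = 1
Back-substitution gives: 84·(-26) + 95·(23) = 1
So 84⁻¹ ≡ -26 ≡ 69 (mod 95)
Check: 84 × 69 = 5796 ≡ 1 (mod 95) ✓

84⁻¹ ≡ 69 (mod 95)


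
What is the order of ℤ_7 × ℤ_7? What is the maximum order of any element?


|ℤ_7 × ℤ_7| = 7 × 7 = 49
Max element order = lcm(7,7) = 7
Cyclic? No (gcd=7)

|ℤ_7×ℤ_7| = 49, max element order = 7


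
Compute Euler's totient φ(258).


Factor n: 258 = 2 × 3 × 43
φ(n) = n · ∏(1 - 1/p) over distinct primes p | n
φ(258) = 258 · (1 - 1/2) · (1 - 1/3) · (1 - 1/43) = 84

φ(258) = 84


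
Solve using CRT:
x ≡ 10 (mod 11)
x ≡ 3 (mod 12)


m₁ = 11, m₂ = 12, gcd = 1, so CRT applies. M = m₁·m₂ = 132
Let M₁ = M/m₁ = 12, M₂ = M/m₂ = 11
Find y₁ ≡ M₁⁻¹ (mod m₁): 12⁻¹ ≡ 1 (mod 11)
Find y₂ ≡ M₂⁻¹ (mod m₂): 11⁻¹ ≡ 11 (mod 12)
x = a₁·M₁·y₁ + a₂·M₂·y₂ = 10·12·1 + 3·11·11 = 483
Reduce mod 132: x ≡ 87
Check: 87 mod 11 = 10 ✓, 87 mod 12 = 3 ✓

x ≡ 87 (mod 132)


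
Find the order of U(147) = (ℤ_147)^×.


U(n) is the group of units mod n; |U(n)| = φ(n)
|U(147)| = φ(147) = 84

|U(147) = (ℤ_147)^×| = 84


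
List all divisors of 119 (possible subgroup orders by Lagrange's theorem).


Lagrange's theorem: |H| divides |G|
|G| = 119
Divisors of 119: 1, 7, 17, 119

Possible subgroup orders: {1, 7, 17, 119}


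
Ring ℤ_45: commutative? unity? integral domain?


ℤ_45 is a commutative ring with unity 1; 45 = 3×15 is composite, so 3·15 ≡ 0 gives zero divisors (not an integral domain)
Commutative: Yes
Integral domain: No
Has unity: Yes

ℤ_45: Commutative=Yes, Unity=Yes


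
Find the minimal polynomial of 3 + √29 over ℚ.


Let α = 3 + √29. Then α - 3 = √29, so (α - 3)² = 29, giving α² - 6α - 20 = 0. Degree 2 and α ∉ ℚ, so this is the minimal polynomial.

Minimal polynomial: x² - 6x - 20


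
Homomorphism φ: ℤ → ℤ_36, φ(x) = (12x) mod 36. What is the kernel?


Kernel = preimage of identity
ker(φ) = {x ∈ ℤ : 12x ≡ 0 (mod 36)}. gcd(12,36) = 12, so 12x ≡ 0 (mod 36) ⟺ x ≡ 0 (mod 36/12 = 3). Hence ker(φ) = 3ℤ

ker(φ) = 3ℤ


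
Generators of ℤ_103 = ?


g generates ℤ_n iff gcd(g,n) = 1
Prime factors of 103: 103
Generators are g ∈ {1,...,102} not divisible by any of these primes.
Generators: {1, 2, 3, 4, 5, 6, 7, 8, 9, 10, 11, 12, 13, 14, 15, 16, 17, 18, 19, 20, 21, 22, 23, 24, 25, 26, 27, 28, 29, 30, 31, 32, 33, 34, 35, 36, 37, 38, 39, 40, 41, 42, 43, 44, 45, 46, 47, 48, 49, 50, 51, 52, 53, 54, 55, 56, 57, 58, 59, 60, 61, 62, 63, 64, 65, 66, 67, 68, 69, 70, 71, 72, 73, 74, 75, 76, 77, 78, 79, 80, 81, 82, 83, 84, 85, 86, 87, 88, 89, 90, 91, 92, 93, 94, 95, 96, 97, 98, 99, 100, 101, 102}
Number of generators = φ(103) = 102

Generators of ℤ_103 = {1, 2, 3, 4, 5, 6, 7, 8, 9, 10, 11, 12, 13, 14, 15, 16, 17, 18, 19, 20, 21, 22, 23, 24, 25, 26, 27, 28, 29, 30, 31, 32, 33, 34, 35, 36, 37, 38, 39, 40, 41, 42, 43, 44, 45, 46, 47, 48, 49, 50, 51, 52, 53, 54, 55, 56, 57, 58, 59, 60, 61, 62, 63, 64, 65, 66, 67, 68, 69, 70, 71, 72, 73, 74, 75, 76, 77, 78, 79, 80, 81, 82, 83, 84, 85, 86, 87, 88, 89, 90, 91, 92, 93, 94, 95, 96, 97, 98, 99, 100, 101, 102}


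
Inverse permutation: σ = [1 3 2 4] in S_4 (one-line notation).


To find σ⁻¹, swap domain and range:
σ(1) = 1 → σ⁻¹(1) = 1
σ(2) = 3 → σ⁻¹(3) = 2
σ(3) = 2 → σ⁻¹(2) = 3
σ(4) = 4 → σ⁻¹(4) = 4

σ⁻¹ = [1 3 2 4]


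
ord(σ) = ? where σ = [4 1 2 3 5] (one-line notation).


Cycle decomposition: (1 4 3 2)
Cycle lengths: 4
Order = lcm(4) = 4

ord(σ) = 4


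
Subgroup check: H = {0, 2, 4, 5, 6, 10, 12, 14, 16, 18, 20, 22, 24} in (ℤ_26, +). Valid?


Subgroup test for H = {0, 2, 4, 5, 6, 10, 12, 14, 16, 18, 20, 22, 24} in (ℤ_26, +):
(1) 0 ∈ H? Yes
(2) Closure: for all a,b ∈ H, (a+b) mod 26 ∈ H? No  [counterexample: 2 + 5 = 7 ∉ H]
(3) Inverses: for all a ∈ H, -a mod 26 ∈ H? No

No, H is not a subgroup of ℤ_26


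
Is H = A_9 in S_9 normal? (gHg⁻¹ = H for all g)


H = A_9 in S_9
A_9 has index 2 in S_9, and every subgroup of index 2 is normal

Yes, normal subgroup


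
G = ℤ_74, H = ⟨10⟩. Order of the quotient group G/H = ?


|⟨10⟩| = n / gcd(10, 74) = 74 / 2 = 37
H is normal (ℤ_74 is abelian).
|G/H| = |G| / |H| = 74 / 37 = 2

|G/H| = 2


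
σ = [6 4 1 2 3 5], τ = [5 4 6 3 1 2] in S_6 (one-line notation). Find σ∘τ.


σ∘τ: apply τ first, then σ
1 →τ 5 →σ 3
2 →τ 4 →σ 2
3 →τ 6 →σ 5
4 →τ 3 →σ 1
5 →τ 1 →σ 6
6 →τ 2 →σ 4

σ∘τ = [3 2 5 1 6 4]


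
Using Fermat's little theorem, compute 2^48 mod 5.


Fermat's little theorem: if p is prime and gcd(a,p)=1, then a^(p-1) ≡ 1 (mod p)
p = 5 is prime, gcd(2,5) = 1
Reduce exponent: 48 mod 4 = 0
So 2^48 ≡ 2^0 (mod 5)
2^0 = 1

2^48 ≡ 1 (mod 5)


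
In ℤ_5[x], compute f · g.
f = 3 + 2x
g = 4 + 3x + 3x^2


Expand and collect like terms; reduce coefficients mod 5:
x^0: 3·4 = 12 ≡ 2 (mod 5)
x^1: 3·3 + 2·4 = 17 ≡ 2 (mod 5)
x^2: 3·3 + 2·3 = 15 ≡ 0 (mod 5)
x^3: 2·3 = 6 ≡ 1 (mod 5)
Result: 2 + 2x + x^3

f · g = 2 + 2x + x^3


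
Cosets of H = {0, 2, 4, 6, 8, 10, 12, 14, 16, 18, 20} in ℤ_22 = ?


H = {0, 2, 4, 6, 8, 10, 12, 14, 16, 18, 20}, |H| = 11
Number of cosets = |G|/|H| = 22/11 = 2
0 + H = {0, 2, 4, 6, 8, 10, 12, 14, 16, 18, 20}
1 + H = {1, 3, 5, 7, 9, 11, 13, 15, 17, 19, 21}

Cosets: 0+H={0,2,4,6,8,10,12,14,16,18,20}; 1+H={1,3,5,7,9,11,13,15,17,19,21}


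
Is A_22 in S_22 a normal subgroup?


H = A_22 in S_22
A_22 has index 2 in S_22, and every subgroup of index 2 is normal

Yes, normal subgroup


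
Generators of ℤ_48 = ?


g generates ℤ_n iff gcd(g,n) = 1
Prime factors of 48: 2, 3
Generators are g ∈ {1,...,47} not divisible by any of these primes.
Generators: {1, 5, 7, 11, 13, 17, 19, 23, 25, 29, 31, 35, 37, 41, 43, 47}
Number of generators = φ(48) = 16

Generators of ℤ_48 = {1, 5, 7, 11, 13, 17, 19, 23, 25, 29, 31, 35, 37, 41, 43, 47}


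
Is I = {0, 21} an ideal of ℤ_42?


Check ideal conditions for I = {0, 21} in ℤ_42:
(1) I is an additive subgroup? Yes
(2) For r ∈ ℤ_42 and a ∈ I: r·a ∈ I? Yes

Yes, I is an ideal of ℤ_42


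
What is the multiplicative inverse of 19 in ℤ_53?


Use the extended Euclidean algorithm to write 1 = 19·s + 53·t; then s mod 53 is the inverse.
Euclidean algorithm:
  19 = 0·53 + 19
  53 = 2·19 + 15
  19 = 1·15 + 4
  15 = 3·4 + 3
  4 = 1·3 + 1
  3 = 3·1 + 0
gcd(19,53) = 1
Back-substitution gives: 19·(14) + 53·(-5) = 1
So 19⁻¹ ≡ 14 ≡ 14 (mod 53)
Check: 19 × 14 = 266 ≡ 1 (mod 53) ✓

19⁻¹ ≡ 14 (mod 53)


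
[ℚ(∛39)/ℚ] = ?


∛39 has minimal polynomial x³ - 39 (irreducible over ℚ since 39 is not a perfect cube)

[ℚ(∛39)/ℚ] = 3


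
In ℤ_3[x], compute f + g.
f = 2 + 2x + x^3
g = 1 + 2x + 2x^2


Add coefficients mod 3:
x^0: 2 + 1 = 0 (mod 3)
x^1: 2 + 2 = 1 (mod 3)
x^2: 0 + 2 = 2 (mod 3)
x^3: 1 + 0 = 1 (mod 3)
Result: x + 2x^2 + x^3

f + g = x + 2x^2 + x^3


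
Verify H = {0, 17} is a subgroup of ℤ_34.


Subgroup test for H = {0, 17} in (ℤ_34, +):
(1) 0 ∈ H? Yes
(2) Closure: for all a,b ∈ H, (a+b) mod 34 ∈ H? Yes
(3) Inverses: for all a ∈ H, -a mod 34 ∈ H? Yes

Yes, H is a subgroup of ℤ_34


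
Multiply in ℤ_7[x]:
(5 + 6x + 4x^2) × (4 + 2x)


Expand and collect like terms; reduce coefficients mod 7:
x^0: 5·4 = 20 ≡ 6 (mod 7)
x^1: 5·2 + 6·4 = 34 ≡ 6 (mod 7)
x^2: 6·2 + 4·4 = 28 ≡ 0 (mod 7)
x^3: 4·2 = 8 ≡ 1 (mod 7)
Result: 6 + 6x + x^3

f · g = 6 + 6x + x^3


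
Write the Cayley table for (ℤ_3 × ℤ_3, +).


Elements: {(0,0), (0,1), (0,2), (1,0), (1,1), (1,2), (2,0), (2,1), (2,2)}
Operation: componentwise addition mod (3, 3)
Entry (a, b) = ((a₁+b₁) mod 3, (a₂+b₂) mod 3)

Cayley table:
      | (0,0) | (0,1) | (0,2) | (1,0) | (1,1) | (1,2) | (2,0) | (2,1) | (2,2)
(0,0) | (0,0) | (0,1) | (0,2) | (1,0) | (1,1) | (1,2) | (2,0) | (2,1) | (2,2)
(0,1) | (0,1) | (0,2) | (0,0) | (1,1) | (1,2) | (1,0) | (2,1) | (2,2) | (2,0)
(0,2) | (0,2) | (0,0) | (0,1) | (1,2) | (1,0) | (1,1) | (2,2) | (2,0) | (2,1)
(1,0) | (1,0) | (1,1) | (1,2) | (2,0) | (2,1) | (2,2) | (0,0) | (0,1) | (0,2)
(1,1) | (1,1) | (1,2) | (1,0) | (2,1) | (2,2) | (2,0) | (0,1) | (0,2) | (0,0)
(1,2) | (1,2) | (1,0) | (1,1) | (2,2) | (2,0) | (2,1) | (0,2) | (0,0) | (0,1)
(2,0) | (2,0) | (2,1) | (2,2) | (0,0) | (0,1) | (0,2) | (1,0) | (1,1) | (1,2)
(2,1) | (2,1) | (2,2) | (2,0) | (0,1) | (0,2) | (0,0) | (1,1) | (1,2) | (1,0)
(2,2) | (2,2) | (2,0) | (2,1) | (0,2) | (0,0) | (0,1) | (1,2) | (1,0) | (1,1)


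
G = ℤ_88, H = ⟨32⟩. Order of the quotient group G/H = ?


|⟨32⟩| = n / gcd(32, 88) = 88 / 8 = 11
H is normal (ℤ_88 is abelian).
|G/H| = |G| / |H| = 88 / 11 = 8

|G/H| = 8


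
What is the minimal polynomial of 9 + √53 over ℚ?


Let α = 9 + √53. Then α - 9 = √53, so (α - 9)² = 53, giving α² - 18α + 28 = 0. Degree 2 and α ∉ ℚ, so this is the minimal polynomial.

Minimal polynomial: x² - 18x + 28


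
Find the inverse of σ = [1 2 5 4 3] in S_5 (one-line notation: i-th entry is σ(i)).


To find σ⁻¹, swap domain and range:
σ(1) = 1 → σ⁻¹(1) = 1
σ(2) = 2 → σ⁻¹(2) = 2
σ(3) = 5 → σ⁻¹(5) = 3
σ(4) = 4 → σ⁻¹(4) = 4
σ(5) = 3 → σ⁻¹(3) = 5

σ⁻¹ = [1 2 5 4 3]


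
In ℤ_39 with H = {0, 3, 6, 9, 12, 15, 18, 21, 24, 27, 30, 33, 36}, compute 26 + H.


26 + H = {26 + h (mod 39) : h ∈ H}
26+0=26, 26+3=29, 26+6=32, 26+9=35, 26+12=38, 26+15=2, 26+18=5, 26+21=8, 26+24=11, 26+27=14, 26+30=17, 26+33=20, 26+36=23
26 + H = {2, 5, 8, 11, 14, 17, 20, 23, 26, 29, 32, 35, 38} = 2 + H

26 + H = {2, 5, 8, 11, 14, 17, 20, 23, 26, 29, 32, 35, 38}


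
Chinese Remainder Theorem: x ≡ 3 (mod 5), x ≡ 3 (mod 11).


m₁ = 5, m₂ = 11, gcd = 1, so CRT applies. M = m₁·m₂ = 55
Let M₁ = M/m₁ = 11, M₂ = M/m₂ = 5
Find y₁ ≡ M₁⁻¹ (mod m₁): 11⁻¹ ≡ 1 (mod 5)
Find y₂ ≡ M₂⁻¹ (mod m₂): 5⁻¹ ≡ 9 (mod 11)
x = a₁·M₁·y₁ + a₂·M₂·y₂ = 3·11·1 + 3·5·9 = 168
Reduce mod 55: x ≡ 3
Check: 3 mod 5 = 3 ✓, 3 mod 11 = 3 ✓

x ≡ 3 (mod 55)


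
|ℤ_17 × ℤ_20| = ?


|A × B| = |A| · |B|
|ℤ_17 × ℤ_20| = 17 × 20 = 340

|ℤ_17 × ℤ_20| = 340


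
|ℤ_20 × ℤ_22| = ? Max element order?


|ℤ_20 × ℤ_22| = 20 × 22 = 440
Max element order = lcm(20,22) = 220
Cyclic? No (gcd=2)

|ℤ_20×ℤ_22| = 440, max element order = 220


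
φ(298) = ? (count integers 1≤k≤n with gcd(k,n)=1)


Factor n: 298 = 2 × 149
φ(n) = n · ∏(1 - 1/p) over distinct primes p | n
φ(298) = 298 · (1 - 1/2) · (1 - 1/149) = 148

φ(298) = 148


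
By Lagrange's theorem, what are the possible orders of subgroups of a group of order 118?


Lagrange's theorem: |H| divides |G|
|G| = 118
Divisors of 118: 1, 2, 59, 118

Possible subgroup orders: {1, 2, 59, 118}


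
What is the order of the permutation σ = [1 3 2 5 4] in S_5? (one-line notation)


Cycle decomposition: (2 3) (4 5)
Cycle lengths: 2, 2
Order = lcm(2, 2) = 2

ord(σ) = 2


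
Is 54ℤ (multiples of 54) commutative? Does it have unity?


54ℤ is a commutative ring under +,× but has no multiplicative identity (1 ∉ 54ℤ); it has no zero divisors, but without unity it is not an integral domain
Commutative: Yes
Integral domain: No
Has unity: No

54ℤ (multiples of 54): Commutative=Yes, Unity=No


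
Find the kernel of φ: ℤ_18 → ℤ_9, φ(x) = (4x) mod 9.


Kernel = preimage of identity
ker(φ) = {x ∈ ℤ_18 : 4x ≡ 0 (mod 9)}. Since 9 | 18, φ is well-defined. The kernel is the cyclic subgroup ⟨9⟩ of ℤ_18 (order 2), i.e. {0, 9}

ker(φ) = {0, 9}


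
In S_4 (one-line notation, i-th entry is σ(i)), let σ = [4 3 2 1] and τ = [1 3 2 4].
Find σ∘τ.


σ∘τ: apply τ first, then σ
1 →τ 1 →σ 4
2 →τ 3 →σ 2
3 →τ 2 →σ 3
4 →τ 4 →σ 1

σ∘τ = [4 2 3 1]


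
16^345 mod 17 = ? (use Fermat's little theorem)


Fermat's little theorem: if p is prime and gcd(a,p)=1, then a^(p-1) ≡ 1 (mod p)
p = 17 is prime, gcd(16,17) = 1
Reduce exponent: 345 mod 16 = 9
So 16^345 ≡ 16^9 (mod 17)
16^9 mod 17 = 16

16^345 ≡ 16 (mod 17)


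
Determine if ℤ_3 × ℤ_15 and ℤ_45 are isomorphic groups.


Comparing ℤ_3 × ℤ_15 and ℤ_45:
gcd(3,15) = 3 ≠ 1. Max element order in ℤ_3×ℤ_15 is lcm(3,15) = 15 < 45, so it has no element of order 45

No, ℤ_3 × ℤ_15 ≇ ℤ_45


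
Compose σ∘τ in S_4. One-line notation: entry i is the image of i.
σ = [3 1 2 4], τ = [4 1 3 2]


σ∘τ: apply τ first, then σ
1 →τ 4 →σ 4
2 →τ 1 →σ 3
3 →τ 3 →σ 2
4 →τ 2 →σ 1

σ∘τ = [4 3 2 1]


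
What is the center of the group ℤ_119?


Z(G) = {g ∈ G | gx = xg for all x ∈ G}
ℤ_119 is abelian, so Z(G) = G

Z(ℤ_119) = ℤ_119


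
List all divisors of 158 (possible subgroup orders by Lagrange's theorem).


Lagrange's theorem: |H| divides |G|
|G| = 158
Divisors of 158: 1, 2, 79, 158

Possible subgroup orders: {1, 2, 79, 158}


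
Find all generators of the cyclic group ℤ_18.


g generates ℤ_n iff gcd(g,n) = 1
Prime factors of 18: 2, 3
Generators are g ∈ {1,...,17} not divisible by any of these primes.
Generators: {1, 5, 7, 11, 13, 17}
Number of generators = φ(18) = 6

Generators of ℤ_18 = {1, 5, 7, 11, 13, 17}


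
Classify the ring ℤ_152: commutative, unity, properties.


ℤ_152 is a commutative ring with unity 1; 152 = 2×76 is composite, so 2·76 ≡ 0 gives zero divisors (not an integral domain)
Commutative: Yes
Integral domain: No
Has unity: Yes

ℤ_152: Commutative=Yes, Unity=Yes


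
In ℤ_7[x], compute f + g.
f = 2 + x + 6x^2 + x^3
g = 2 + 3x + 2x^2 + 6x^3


Add coefficients mod 7:
x^0: 2 + 2 = 4 (mod 7)
x^1: 1 + 3 = 4 (mod 7)
x^2: 6 + 2 = 1 (mod 7)
x^3: 1 + 6 = 0 (mod 7)
Result: 4 + 4x + x^2

f + g = 4 + 4x + x^2


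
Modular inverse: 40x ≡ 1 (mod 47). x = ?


Use the extended Euclidean algorithm to write 1 = 40·s + 47·t; then s mod 47 is the inverse.
Euclidean algorithm:
  40 = 0·47 + 40
  47 = 1·40 + 7
  40 = 5·7 + 5
  7 = 1·5 + 2
  5 = 2·2 + 1
  2 = 2·1 + 0
gcd(40,47) = 1
Back-substitution gives: 40·(20) + 47·(-17) = 1
So 40⁻¹ ≡ 20 ≡ 20 (mod 47)
Check: 40 × 20 = 800 ≡ 1 (mod 47) ✓

40⁻¹ ≡ 20 (mod 47)


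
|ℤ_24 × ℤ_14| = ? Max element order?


|ℤ_24 × ℤ_14| = 24 × 14 = 336
Max element order = lcm(24,14) = 168
Cyclic? No (gcd=2)

|ℤ_24×ℤ_14| = 336, max element order = 168


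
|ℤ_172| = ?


ℤ_n has n elements.

|ℤ_172| = 172


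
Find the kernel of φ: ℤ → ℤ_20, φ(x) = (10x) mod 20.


Kernel = preimage of identity
ker(φ) = {x ∈ ℤ : 10x ≡ 0 (mod 20)}. gcd(10,20) = 10, so 10x ≡ 0 (mod 20) ⟺ x ≡ 0 (mod 20/10 = 2). Hence ker(φ) = 2ℤ

ker(φ) = 2ℤ


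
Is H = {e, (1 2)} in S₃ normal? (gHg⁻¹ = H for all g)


H = {e, (1 2)} in S₃
(1 3)(1 2)(1 3)⁻¹ = (2 3) ∉ {e, (1 2)}, so it is not normal

No, not a normal subgroup


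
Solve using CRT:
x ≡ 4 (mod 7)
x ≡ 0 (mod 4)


m₁ = 7, m₂ = 4, gcd = 1, so CRT applies. M = m₁·m₂ = 28
Let M₁ = M/m₁ = 4, M₂ = M/m₂ = 7
Find y₁ ≡ M₁⁻¹ (mod m₁): 4⁻¹ ≡ 2 (mod 7)
Find y₂ ≡ M₂⁻¹ (mod m₂): 7⁻¹ ≡ 3 (mod 4)
x = a₁·M₁·y₁ + a₂·M₂·y₂ = 4·4·2 + 0·7·3 = 32
Reduce mod 28: x ≡ 4
Check: 4 mod 7 = 4 ✓, 4 mod 4 = 0 ✓

x ≡ 4 (mod 28)


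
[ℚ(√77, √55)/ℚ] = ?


[ℚ(√77,√55):ℚ] = [ℚ(√77,√55):ℚ(√77)]·[ℚ(√77):ℚ] = 2·2 = 4

[ℚ(√77, √55)/ℚ] = 4


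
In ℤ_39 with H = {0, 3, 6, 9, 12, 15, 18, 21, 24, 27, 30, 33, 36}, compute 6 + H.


6 + H = {6 + h (mod 39) : h ∈ H}
6+0=6, 6+3=9, 6+6=12, 6+9=15, 6+12=18, 6+15=21, 6+18=24, 6+21=27, 6+24=30, 6+27=33, 6+30=36, 6+33=0, 6+36=3
6 + H = {0, 3, 6, 9, 12, 15, 18, 21, 24, 27, 30, 33, 36} = 0 + H

6 + H = {0, 3, 6, 9, 12, 15, 18, 21, 24, 27, 30, 33, 36}


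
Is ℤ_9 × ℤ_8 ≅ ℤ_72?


Comparing ℤ_9 × ℤ_8 and ℤ_72:
gcd(9,8) = 1, so ℤ_9 × ℤ_8 ≅ ℤ_72 (CRT)

Yes, ℤ_9 × ℤ_8 ≅ ℤ_72


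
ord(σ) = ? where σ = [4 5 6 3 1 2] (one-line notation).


Cycle decomposition: (1 4 3 6 2 5)
Cycle lengths: 6
Order = lcm(6) = 6

ord(σ) = 6


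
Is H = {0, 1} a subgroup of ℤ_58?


Subgroup test for H = {0, 1} in (ℤ_58, +):
(1) 0 ∈ H? Yes
(2) Closure: for all a,b ∈ H, (a+b) mod 58 ∈ H? No  [counterexample: 1 + 1 = 2 ∉ H]
(3) Inverses: for all a ∈ H, -a mod 58 ∈ H? No

No, H is not a subgroup of ℤ_58


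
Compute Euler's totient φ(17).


φ(n) = count of k ∈ {1,...,n} with gcd(k,n)=1
Coprimes to 17: {1, 2, 3, 4, 5, 6, 7, 8, 9, 10, 11, 12, 13, 14, 15, 16}
Count: 16

φ(17) = 16


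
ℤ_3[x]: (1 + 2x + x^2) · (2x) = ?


Expand and collect like terms; reduce coefficients mod 3:
x^0: 1·0 = 0 ≡ 0 (mod 3)
x^1: 1·2 + 2·0 = 2 ≡ 2 (mod 3)
x^2: 2·2 + 1·0 = 4 ≡ 1 (mod 3)
x^3: 1·2 = 2 ≡ 2 (mod 3)
Result: 2x + x^2 + 2x^3

f · g = 2x + x^2 + 2x^3


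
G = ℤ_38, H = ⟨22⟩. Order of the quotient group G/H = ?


|⟨22⟩| = n / gcd(22, 38) = 38 / 2 = 19
H is normal (ℤ_38 is abelian).
|G/H| = |G| / |H| = 38 / 19 = 2

|G/H| = 2


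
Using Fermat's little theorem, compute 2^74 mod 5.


Fermat's little theorem: if p is prime and gcd(a,p)=1, then a^(p-1) ≡ 1 (mod p)
p = 5 is prime, gcd(2,5) = 1
Reduce exponent: 74 mod 4 = 2
So 2^74 ≡ 2^2 (mod 5)
2^2 mod 5 = 4

2^74 ≡ 4 (mod 5)


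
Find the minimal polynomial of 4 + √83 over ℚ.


Let α = 4 + √83. Then α - 4 = √83, so (α - 4)² = 83, giving α² - 8α - 67 = 0. Degree 2 and α ∉ ℚ, so this is the minimal polynomial.

Minimal polynomial: x² - 8x - 67


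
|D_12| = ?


|D_n| = 2n (n rotations and n reflections)
|D_12| = 2×12 = 24

|D_12| = 24


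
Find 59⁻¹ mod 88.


Use the extended Euclidean algorithm to write 1 = 59·s + 88·t; then s mod 88 is the inverse.
Euclidean algorithm:
  59 = 0·88 + 59
  88 = 1·59 + 29
  59 = 2·29 + 1
  29 = 29·1 + 0
gcd(59,88) = 1
Back-substitution gives: 59·(3) + 88·(-2) = 1
So 59⁻¹ ≡ 3 ≡ 3 (mod 88)
Check: 59 × 3 = 177 ≡ 1 (mod 88) ✓

59⁻¹ ≡ 3 (mod 88)


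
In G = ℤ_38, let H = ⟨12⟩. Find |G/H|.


|⟨12⟩| = n / gcd(12, 38) = 38 / 2 = 19
H is normal (ℤ_38 is abelian).
|G/H| = |G| / |H| = 38 / 19 = 2

|G/H| = 2


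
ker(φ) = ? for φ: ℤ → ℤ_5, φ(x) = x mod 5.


Kernel = preimage of identity
ker(φ) = {x ∈ ℤ : x ≡ 0 (mod 5)} = 5ℤ = {0, ±5, ±10, ...}

ker(φ) = 5ℤ


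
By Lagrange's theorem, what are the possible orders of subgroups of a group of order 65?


Lagrange's theorem: |H| divides |G|
|G| = 65
Divisors of 65: 1, 5, 13, 65

Possible subgroup orders: {1, 5, 13, 65}


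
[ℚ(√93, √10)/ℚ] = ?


[ℚ(√93,√10):ℚ] = [ℚ(√93,√10):ℚ(√93)]·[ℚ(√93):ℚ] = 2·2 = 4

[ℚ(√93, √10)/ℚ] = 4


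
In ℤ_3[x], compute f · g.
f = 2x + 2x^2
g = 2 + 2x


Expand and collect like terms; reduce coefficients mod 3:
x^0: 0·2 = 0 ≡ 0 (mod 3)
x^1: 0·2 + 2·2 = 4 ≡ 1 (mod 3)
x^2: 2·2 + 2·2 = 8 ≡ 2 (mod 3)
x^3: 2·2 = 4 ≡ 1 (mod 3)
Result: x + 2x^2 + x^3

f · g = x + 2x^2 + x^3


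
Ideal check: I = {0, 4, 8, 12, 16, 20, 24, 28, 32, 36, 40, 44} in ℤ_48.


Check ideal conditions for I = {0, 4, 8, 12, 16, 20, 24, 28, 32, 36, 40, 44} in ℤ_48:
(1) I is an additive subgroup? Yes
(2) For r ∈ ℤ_48 and a ∈ I: r·a ∈ I? Yes

Yes, I is an ideal of ℤ_48


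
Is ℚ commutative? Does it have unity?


ℚ is a field: commutative, has unity, every nonzero element is a unit (hence an integral domain)
Commutative: Yes
Integral domain: Yes
Has unity: Yes

ℚ: Commutative=Yes, Unity=Yes


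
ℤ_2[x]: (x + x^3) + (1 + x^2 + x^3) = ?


Add coefficients mod 2:
x^0: 0 + 1 = 1 (mod 2)
x^1: 1 + 0 = 1 (mod 2)
x^2: 0 + 1 = 1 (mod 2)
x^3: 1 + 1 = 0 (mod 2)
Result: 1 + x + x^2

f + g = 1 + x + x^2


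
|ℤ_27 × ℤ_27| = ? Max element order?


|ℤ_27 × ℤ_27| = 27 × 27 = 729
Max element order = lcm(27,27) = 27
Cyclic? No (gcd=27)

|ℤ_27×ℤ_27| = 729, max element order = 27


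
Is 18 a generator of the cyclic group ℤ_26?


g generates ℤ_n iff gcd(g, n) = 1
gcd(18, 26) = 2
Since gcd = 2 ≠ 1, ⟨18⟩ has order 13 < 26, so 18 is not a generator.

No, 18 does not generate ℤ_26


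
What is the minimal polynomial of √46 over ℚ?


√46 satisfies x² - 46 = 0, irreducible over ℚ since 46 is squarefree

Minimal polynomial: x² - 46


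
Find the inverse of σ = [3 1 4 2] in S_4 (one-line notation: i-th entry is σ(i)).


To find σ⁻¹, swap domain and range:
σ(1) = 3 → σ⁻¹(3) = 1
σ(2) = 1 → σ⁻¹(1) = 2
σ(3) = 4 → σ⁻¹(4) = 3
σ(4) = 2 → σ⁻¹(2) = 4

σ⁻¹ = [2 4 1 3]


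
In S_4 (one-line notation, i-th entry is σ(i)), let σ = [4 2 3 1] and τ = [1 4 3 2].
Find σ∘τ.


σ∘τ: apply τ first, then σ
1 →τ 1 →σ 4
2 →τ 4 →σ 1
3 →τ 3 →σ 3
4 →τ 2 →σ 2

σ∘τ = [4 1 3 2]


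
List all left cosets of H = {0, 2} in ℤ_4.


H = {0, 2}, |H| = 2
Number of cosets = |G|/|H| = 4/2 = 2
0 + H = {0, 2}
1 + H = {1, 3}

Cosets: 0+H={0,2}; 1+H={1,3}


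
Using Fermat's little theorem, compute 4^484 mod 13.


Fermat's little theorem: if p is prime and gcd(a,p)=1, then a^(p-1) ≡ 1 (mod p)
p = 13 is prime, gcd(4,13) = 1
Reduce exponent: 484 mod 12 = 4
So 4^484 ≡ 4^4 (mod 13)
4^4 mod 13 = 9

4^484 ≡ 9 (mod 13)


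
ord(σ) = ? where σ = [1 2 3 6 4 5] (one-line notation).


Cycle decomposition: (4 6 5)
Cycle lengths: 3
Order = lcm(3) = 3

ord(σ) = 3


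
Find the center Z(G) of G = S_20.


Z(G) = {g ∈ G | gx = xg for all x ∈ G}
S_n is non-abelian for n ≥ 3; Z(S_20) is trivial

Z(S_20) = {e}


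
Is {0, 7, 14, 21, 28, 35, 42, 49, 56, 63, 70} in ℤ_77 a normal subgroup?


H = {0, 7, 14, 21, 28, 35, 42, 49, 56, 63, 70} in ℤ_77
ℤ_77 is abelian; every subgroup of an abelian group is normal

Yes, normal subgroup


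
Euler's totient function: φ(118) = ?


Factor n: 118 = 2 × 59
φ(n) = n · ∏(1 - 1/p) over distinct primes p | n
φ(118) = 118 · (1 - 1/2) · (1 - 1/59) = 58

φ(118) = 58


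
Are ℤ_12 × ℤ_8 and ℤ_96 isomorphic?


Comparing ℤ_12 × ℤ_8 and ℤ_96:
gcd(12,8) = 4 ≠ 1. Max element order in ℤ_12×ℤ_8 is lcm(12,8) = 24 < 96, so it has no element of order 96

No, ℤ_12 × ℤ_8 ≇ ℤ_96


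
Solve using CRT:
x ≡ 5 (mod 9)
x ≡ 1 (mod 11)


m₁ = 9, m₂ = 11, gcd = 1, so CRT applies. M = m₁·m₂ = 99
Let M₁ = M/m₁ = 11, M₂ = M/m₂ = 9
Find y₁ ≡ M₁⁻¹ (mod m₁): 11⁻¹ ≡ 5 (mod 9)
Find y₂ ≡ M₂⁻¹ (mod m₂): 9⁻¹ ≡ 5 (mod 11)
x = a₁·M₁·y₁ + a₂·M₂·y₂ = 5·11·5 + 1·9·5 = 320
Reduce mod 99: x ≡ 23
Check: 23 mod 9 = 5 ✓, 23 mod 11 = 1 ✓

x ≡ 23 (mod 99)
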